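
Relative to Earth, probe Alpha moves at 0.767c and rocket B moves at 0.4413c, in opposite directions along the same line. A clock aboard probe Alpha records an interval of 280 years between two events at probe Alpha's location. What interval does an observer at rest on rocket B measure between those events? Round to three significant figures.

651 years

The velocity of probe Alpha relative to rocket B is (0.767 + 0.4413)c / (1 + 0.767×0.4413) = 0.90274c; relative speed 0.90274c.
At |u| = 0.90274c, γ = (1 − 0.81494)^(−1/2) = 2.3246.
Probe Alpha's interval is proper; time dilation gives Δt_B = γΔτ = 2.3246 × 280 years = 651 years.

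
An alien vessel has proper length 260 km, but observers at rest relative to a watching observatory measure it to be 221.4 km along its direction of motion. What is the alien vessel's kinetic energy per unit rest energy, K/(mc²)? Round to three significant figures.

0.174

From L = L₀/γ: γ = 260/221.4 = 1.17435.
Since K = (γ−1)mc², K/(mc²) = 1.17435 − 1 = 0.174.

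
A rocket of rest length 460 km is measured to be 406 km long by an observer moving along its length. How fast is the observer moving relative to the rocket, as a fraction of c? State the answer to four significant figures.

0.4701c

Length contraction gives γ = L₀/L = 460/406 = 1.133.
β = √(1 − 1/γ²) = √0.220995 = 0.4701.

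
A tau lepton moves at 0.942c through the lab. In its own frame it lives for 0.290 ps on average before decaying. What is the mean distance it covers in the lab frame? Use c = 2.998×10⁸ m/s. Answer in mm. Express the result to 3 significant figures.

0.244 mm

Lorentz factor: γ = (1 − 0.887364)^(−1/2) = 2.9796.
Lab-frame lifetime: Δt = γτ = 2.9796 × 0.290 ps = 0.86408 ps.
Distance: d = vΔt = 0.942 × 2.998×10⁸ m/s × 8.6408×10^-13 s = 2.44×10^-4 m = 0.244 mm.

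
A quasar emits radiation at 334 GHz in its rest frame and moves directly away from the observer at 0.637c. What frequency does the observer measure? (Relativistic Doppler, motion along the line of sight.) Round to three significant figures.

Relativistic Doppler (source moving away): f_obs = f_src · √((1−β)/(1+β)).
With β = 0.637: factor = √(0.363/1.637) = 0.4709.
f_obs = 334 × 0.4709 = 157 GHz.

157 GHz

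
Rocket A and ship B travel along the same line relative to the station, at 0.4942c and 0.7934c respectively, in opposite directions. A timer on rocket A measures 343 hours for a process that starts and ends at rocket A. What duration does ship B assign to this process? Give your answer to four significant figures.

902.3 hours

Speed of rocket A in ship B's frame: u = (v_A + v_B)/(1 + v_A v_B/c²) = (0.4942 + 0.7934)/(1 + 0.4942×0.7934) = 1.2876/1.39209828 = 0.92493; |u| = 0.92493c.
γ for this relative speed: γ = 1/√(1 − 0.855496) = 2.6306.
Rocket A's interval is proper; time dilation gives Δt_B = γΔτ = 2.6306 × 343 hours = 902.3 hours.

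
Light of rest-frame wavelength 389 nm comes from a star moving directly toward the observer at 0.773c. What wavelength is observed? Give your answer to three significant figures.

Relativistic Doppler for wavelength: λ_obs = λ_src · √((1−β)/(1+β)).
With β = 0.773: factor = √(0.227/1.773) = 0.35782.
λ_obs = 389 × 0.35782 = 139 nm.

139 nm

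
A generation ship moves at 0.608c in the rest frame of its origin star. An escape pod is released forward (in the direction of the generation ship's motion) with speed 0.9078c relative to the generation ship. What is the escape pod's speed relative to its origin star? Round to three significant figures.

0.977c

Relativistic velocity addition: u = (u' + v)/(1 + u'v/c²), with u' = 0.9078c and v = 0.608c.
Numerator: 0.9078 + 0.608 = 1.5158. Denominator: 1 + (0.9078)(0.608) = 1.5519424.
u = 1.5158/1.5519424 = 0.97671, so the speed is 0.977c.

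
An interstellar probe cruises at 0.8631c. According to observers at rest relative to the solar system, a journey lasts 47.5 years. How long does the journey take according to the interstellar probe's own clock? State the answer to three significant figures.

Lorentz factor: γ = (1 − 0.74494161)^(−1/2) = 1.9801.
The moving clock records proper time: Δτ = Δt/γ = 47.5/1.9801 = 24.0 years.

24.0 years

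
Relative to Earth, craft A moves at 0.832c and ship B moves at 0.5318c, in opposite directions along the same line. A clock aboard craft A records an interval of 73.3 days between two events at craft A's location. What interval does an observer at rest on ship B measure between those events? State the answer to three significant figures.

225 days

Transform craft A's velocity into ship B's frame: (0.832 + 0.5318)/(1 + 0.832·0.5318) = 1.3638/1.4424576, so the relative speed is 0.94547c.
γ for this relative speed: γ = 1/√(1 − 0.893914) = 3.0702.
Craft A's interval is proper; time dilation gives Δt_B = γΔτ = 3.0702 × 73.3 days = 225 days.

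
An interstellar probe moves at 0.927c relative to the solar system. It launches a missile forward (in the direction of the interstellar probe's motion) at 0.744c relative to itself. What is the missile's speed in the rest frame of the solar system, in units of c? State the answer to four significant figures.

0.9889c

In units of c, u = (u' + v)/(1 + u'v) with u' = 0.744 and v = 0.927.
Numerator: 0.744 + 0.927 = 1.671. Denominator: 1 + (0.744)(0.927) = 1.689688.
u = 1.671/1.689688 = 0.98894, so the speed is 0.9889c.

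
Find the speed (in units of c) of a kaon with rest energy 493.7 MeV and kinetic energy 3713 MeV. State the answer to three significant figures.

0.993c

K = (γ−1)mc², so γ = 1 + 3713/493.7 = 8.5208.
Then v/c = √(1 − γ⁻²) = √(1 − 0.0137733) = √0.9862267 = 0.993.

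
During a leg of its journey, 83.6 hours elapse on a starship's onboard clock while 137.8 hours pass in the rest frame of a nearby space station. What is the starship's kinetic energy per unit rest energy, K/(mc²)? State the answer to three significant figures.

γ = Δt/Δτ = 137.8/83.6 = 1.64833.
Since K = (γ−1)mc², K/(mc²) = 1.64833 − 1 = 0.648.

0.648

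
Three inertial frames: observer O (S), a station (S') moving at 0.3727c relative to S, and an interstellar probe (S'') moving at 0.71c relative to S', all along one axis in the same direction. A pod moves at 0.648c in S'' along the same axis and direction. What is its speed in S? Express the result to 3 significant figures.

Compose velocities in two stages. Stage 1 (into S'): u₁ = (0.648+0.71)/(1+0.648×0.71) = 0.93009.
Stage 2 (into S): u = (0.93009+0.3727)/(1+0.93009×0.3727) = 0.96743, so the speed is 0.967c.

0.967c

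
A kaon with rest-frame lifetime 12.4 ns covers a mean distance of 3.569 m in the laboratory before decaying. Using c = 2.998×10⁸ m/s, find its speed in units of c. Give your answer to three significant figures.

0.693c

d = βγcτ ⇒ βγ = d/(cτ) = 3.569 m / (3.71752 m) = 0.96005.
β = (βγ)/√(1+(βγ)²) = 0.96005/√1.921696 = 0.693.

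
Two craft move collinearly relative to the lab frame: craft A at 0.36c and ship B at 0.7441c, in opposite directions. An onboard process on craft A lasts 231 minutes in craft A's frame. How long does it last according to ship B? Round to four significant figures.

The velocity of craft A relative to ship B is (0.36 + 0.7441)c / (1 + 0.36×0.7441) = 0.87083c; relative speed 0.87083c.
At |u| = 0.87083c, γ = (1 − 0.758345)^(−1/2) = 2.0342.
Craft A's interval is proper; time dilation gives Δt_B = γΔτ = 2.0342 × 231 minutes = 469.9 minutes.

469.9 minutes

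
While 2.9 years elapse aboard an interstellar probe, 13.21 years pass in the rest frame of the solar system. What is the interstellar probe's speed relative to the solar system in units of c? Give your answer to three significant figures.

γ = Δt/Δτ = 13.21/2.9 = 4.5552.
β = √(1 − 1/γ²) = √(1 − 0.0481931) = √0.9518069 = 0.976.

0.976c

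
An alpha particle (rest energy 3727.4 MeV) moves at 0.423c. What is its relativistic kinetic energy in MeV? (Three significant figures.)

386 MeV

With β = 0.423, γ = 1/√(1 − 0.423²) = 1/√0.821071 = 1.10359.
Kinetic energy: K = (γ − 1)mc² = (1.10359 − 1) × 3727.4 MeV = 0.10359 × 3727.4 = 386 MeV.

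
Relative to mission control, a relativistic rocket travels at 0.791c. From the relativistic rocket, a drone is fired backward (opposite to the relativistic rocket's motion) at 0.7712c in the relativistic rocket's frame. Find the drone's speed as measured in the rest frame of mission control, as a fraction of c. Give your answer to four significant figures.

0.05077c

In units of c, u = (u' + v)/(1 + u'v) with u' = −0.7712 and v = 0.791.
Numerator: −0.7712 + 0.791 = 0.0198. Denominator: 1 + (−0.7712)(0.791) = 0.3899808.
u = 0.0198/0.3899808 = 0.050772, so the speed is 0.05077c.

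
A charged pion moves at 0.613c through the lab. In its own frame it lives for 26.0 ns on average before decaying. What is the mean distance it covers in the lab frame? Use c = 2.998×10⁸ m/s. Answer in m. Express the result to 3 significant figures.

6.05 m

β² = 0.375769, so γ = 1/√0.624231 = 1.2657.
Lab-frame lifetime: Δt = γτ = 1.2657 × 26.0 ns = 32.908 ns.
Distance: d = vΔt = 0.613 × 2.998×10⁸ m/s × 3.2908×10^-8 s = 6.05 m.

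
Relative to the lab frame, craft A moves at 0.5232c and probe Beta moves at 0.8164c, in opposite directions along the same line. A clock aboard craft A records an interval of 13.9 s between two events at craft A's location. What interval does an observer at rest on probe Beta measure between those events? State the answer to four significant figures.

The velocity of craft A relative to probe Beta is (0.5232 + 0.8164)c / (1 + 0.5232×0.8164) = 0.93866c; relative speed 0.93866c.
γ for this relative speed: γ = 1/√(1 − 0.881083) = 2.8999.
The clock on craft A records proper time, so probe Beta measures Δt = γΔτ = 2.8999 × 13.9 = 40.31 s.

40.31 s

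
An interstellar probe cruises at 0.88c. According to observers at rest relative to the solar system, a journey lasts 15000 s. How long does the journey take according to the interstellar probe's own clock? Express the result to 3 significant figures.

With β = 0.88, γ = 1/√(1 − 0.88²) = 1/√0.2256 = 2.1054.
The interstellar probe's clock runs slow as seen from the solar system, so Δτ = Δt/γ = 15000/2.1054 = 7120 s.

7120 s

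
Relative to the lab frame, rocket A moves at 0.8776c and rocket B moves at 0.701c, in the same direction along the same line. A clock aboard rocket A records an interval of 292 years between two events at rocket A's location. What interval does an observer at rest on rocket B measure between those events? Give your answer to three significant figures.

329 years

The velocity of rocket A relative to rocket B is (0.8776 − 0.701)c / (1 − 0.8776×0.701) = 0.45894c; relative speed 0.45894c.
γ for this relative speed: γ = 1/√(1 − 0.210626) = 1.1255.
The clock on rocket A records proper time, so rocket B measures Δt = γΔτ = 1.1255 × 292 = 329 years.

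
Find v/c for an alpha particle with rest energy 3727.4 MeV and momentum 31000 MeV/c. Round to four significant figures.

0.9928

βγ = pc/(mc²) = 31000/3727.4 = 8.3168.
Since γ² = 1 + (βγ)² = 70.1692, γ = √70.1692 = 8.37671, and β = (βγ)/γ = 8.3168/8.37671 = 0.9928.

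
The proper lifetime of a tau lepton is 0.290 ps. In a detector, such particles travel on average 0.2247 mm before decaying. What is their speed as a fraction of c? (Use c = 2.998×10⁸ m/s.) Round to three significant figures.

Lab distance = (lab lifetime)·v = γτ·βc, so βγ = d/(cτ) = 2.247×10^-4/(2.998×10⁸ × 2.900×10^-13) = 2.5845.
With βγ = 2.5845: γ² = 1 + (βγ)² = 7.67964, and β = (βγ)/γ = 2.5845/2.77122 = 0.933.

0.933c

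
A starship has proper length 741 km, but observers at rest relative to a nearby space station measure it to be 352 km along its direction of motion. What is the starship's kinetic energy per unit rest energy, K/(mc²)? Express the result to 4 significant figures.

From L = L₀/γ: γ = 741/352 = 2.10511.
Since K = (γ−1)mc², K/(mc²) = 2.10511 − 1 = 1.105.

1.105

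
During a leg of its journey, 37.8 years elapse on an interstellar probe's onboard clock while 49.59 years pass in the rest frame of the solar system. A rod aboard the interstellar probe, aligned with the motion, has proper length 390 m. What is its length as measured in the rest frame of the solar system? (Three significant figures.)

γ = Δt/Δτ = 49.59/37.8 = 1.3119.
L = L₀/γ = 390/1.3119 = 297 m.

297 m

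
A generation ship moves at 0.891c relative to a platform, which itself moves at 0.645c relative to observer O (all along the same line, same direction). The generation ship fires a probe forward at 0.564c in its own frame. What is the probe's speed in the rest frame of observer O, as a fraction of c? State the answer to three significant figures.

0.993c

First combine the probe and generation ship (S''→S'): u₁ = (0.564 + 0.891)/(1 + 0.564×0.891) = 1.455/1.502524 = 0.96837.
Then combine with the platform (S'→S): u = (0.96837 + 0.645)/(1 + 0.96837×0.645) = 1.61337/1.62459865 = 0.99309.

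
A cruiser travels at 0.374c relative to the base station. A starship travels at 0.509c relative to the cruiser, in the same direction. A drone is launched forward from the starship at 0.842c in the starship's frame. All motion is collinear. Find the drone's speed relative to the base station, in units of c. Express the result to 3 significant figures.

First combine the drone and starship (S''→S'): u₁ = (0.842 + 0.509)/(1 + 0.842×0.509) = 1.351/1.428578 = 0.9457.
Then combine with the cruiser (S'→S): u = (0.9457 + 0.374)/(1 + 0.9457×0.374) = 1.3197/1.3536918 = 0.97489.

0.975c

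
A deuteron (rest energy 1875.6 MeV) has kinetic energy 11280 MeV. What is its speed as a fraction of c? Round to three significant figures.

0.990c

K = (γ−1)mc², so γ = 1 + 11280/1875.6 = 7.0141.
Then v/c = √(1 − γ⁻²) = √(1 − 0.0203262) = √0.9796738 = 0.990.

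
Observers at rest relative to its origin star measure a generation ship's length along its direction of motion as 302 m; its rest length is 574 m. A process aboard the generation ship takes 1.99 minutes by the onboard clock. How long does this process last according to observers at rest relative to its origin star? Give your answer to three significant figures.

Length contraction gives γ = L₀/L = 574/302 = 1.90066.
Δt = γΔτ = 1.90066 × 1.99 = 3.78 minutes.

3.78 minutes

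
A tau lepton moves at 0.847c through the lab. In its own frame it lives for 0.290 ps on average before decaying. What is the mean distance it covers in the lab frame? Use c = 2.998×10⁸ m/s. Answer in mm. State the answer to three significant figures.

β² = 0.717409, so γ = 1/√0.282591 = 1.8811.
Lab-frame lifetime: Δt = γτ = 1.8811 × 0.290 ps = 0.54552 ps.
Distance: d = vΔt = 0.847 × 2.998×10⁸ m/s × 5.4552×10^-13 s = 1.39×10^-4 m = 0.139 mm.

0.139 mm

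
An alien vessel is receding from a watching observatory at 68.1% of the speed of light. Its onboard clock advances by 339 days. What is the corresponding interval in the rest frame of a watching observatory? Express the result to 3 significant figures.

With β = 0.681, γ = 1/√(1 − 0.681²) = 1/√0.536239 = 1.3656.
Time dilation: Δt = γ·Δτ = 1.3656 × 339 = 463 days.

463 days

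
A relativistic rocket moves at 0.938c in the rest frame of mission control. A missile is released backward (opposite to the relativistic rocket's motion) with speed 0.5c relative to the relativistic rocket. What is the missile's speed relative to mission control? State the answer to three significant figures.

Relativistic velocity addition: u = (u' + v)/(1 + u'v/c²), with u' = −0.5c and v = 0.938c.
Numerator: −0.5 + 0.938 = 0.438. Denominator: 1 + (−0.5)(0.938) = 0.531.
u = 0.438/0.531 = 0.82486, so the speed is 0.825c.

0.825c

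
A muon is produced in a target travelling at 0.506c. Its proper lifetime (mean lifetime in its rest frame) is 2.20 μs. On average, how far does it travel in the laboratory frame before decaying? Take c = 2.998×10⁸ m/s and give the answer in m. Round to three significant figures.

γ = 1/√(1 − β²) = 1/√(1 − 0.256036) = 1/√0.743964 = 1/0.862533 = 1.1594.
Lab-frame lifetime: Δt = γτ = 1.1594 × 2.20 μs = 2.5507 μs.
Distance: d = vΔt = 0.506 × 2.998×10⁸ m/s × 2.5507×10^-6 s = 387 m.

387 m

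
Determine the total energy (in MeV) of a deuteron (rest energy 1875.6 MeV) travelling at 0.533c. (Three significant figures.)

β² = 0.284089, so γ = 1/√0.715911 = 1.1819.
Total energy: E = γmc² = 1.1819 × 1875.6 MeV = 2220 MeV.

2220 MeV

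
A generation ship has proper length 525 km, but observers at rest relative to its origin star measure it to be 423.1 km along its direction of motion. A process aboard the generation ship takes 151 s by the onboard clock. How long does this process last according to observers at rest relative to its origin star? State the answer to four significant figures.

187.4 s

γ = L₀/L = 525/423.1 = 1.24084.
The same γ dilates the second interval: 1.24084 × 151 s = 187.4 s.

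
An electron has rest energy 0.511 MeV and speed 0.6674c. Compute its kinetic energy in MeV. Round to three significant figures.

β² = 0.44542276, so γ = 1/√0.55457724 = 1.34282.
Kinetic energy: K = (γ − 1)mc² = (1.34282 − 1) × 0.511 MeV = 0.34282 × 0.511 = 0.175 MeV.

0.175 MeV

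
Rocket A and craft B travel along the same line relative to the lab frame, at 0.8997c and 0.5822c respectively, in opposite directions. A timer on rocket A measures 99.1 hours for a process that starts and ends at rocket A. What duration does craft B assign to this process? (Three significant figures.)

425 hours

Speed of rocket A in craft B's frame: u = (v_A + v_B)/(1 + v_A v_B/c²) = (0.8997 + 0.5822)/(1 + 0.8997×0.5822) = 1.4819/1.52380534 = 0.9725; |u| = 0.9725c.
γ for this relative speed: γ = 1/√(1 − 0.945756) = 4.2936.
The clock on rocket A records proper time, so craft B measures Δt = γΔτ = 4.2936 × 99.1 = 425 hours.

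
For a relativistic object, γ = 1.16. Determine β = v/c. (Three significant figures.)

β = √(1 − 1/γ²) = √(1 − 1/1.3456) = √0.256837 = 0.507.

0.507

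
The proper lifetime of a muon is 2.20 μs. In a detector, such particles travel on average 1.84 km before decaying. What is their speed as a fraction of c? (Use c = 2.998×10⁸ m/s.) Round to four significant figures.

0.9413c

Let x = d/(cτ) = 1840 m / (2.998×10⁸ m/s × 2.200×10^-6 s) = 2.7897. Since d = βγcτ, x = βγ = β/√(1−β²).
Solving: β² = x²/(1+x²) = 7.78243/8.78243 = 0.886136, so β = 0.9413.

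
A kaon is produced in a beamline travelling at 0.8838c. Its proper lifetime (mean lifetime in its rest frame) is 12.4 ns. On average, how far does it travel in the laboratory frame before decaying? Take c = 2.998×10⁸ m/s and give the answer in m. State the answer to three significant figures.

7.02 m

Lorentz factor: γ = (1 − 0.78110244)^(−1/2) = 2.1374.
Lab-frame lifetime: Δt = γτ = 2.1374 × 12.4 ns = 26.504 ns.
Distance: d = vΔt = 0.8838 × 2.998×10⁸ m/s × 2.6504×10^-8 s = 7.02 m.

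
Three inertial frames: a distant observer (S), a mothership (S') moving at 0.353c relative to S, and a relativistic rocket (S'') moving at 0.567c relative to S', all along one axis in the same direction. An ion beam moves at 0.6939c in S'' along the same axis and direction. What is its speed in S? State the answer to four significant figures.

First combine the ion beam and relativistic rocket (S''→S'): u₁ = (0.6939 + 0.567)/(1 + 0.6939×0.567) = 1.2609/1.3934413 = 0.90488.
Then combine with the mothership (S'→S): u = (0.90488 + 0.353)/(1 + 0.90488×0.353) = 1.25788/1.31942264 = 0.95336.

0.9534c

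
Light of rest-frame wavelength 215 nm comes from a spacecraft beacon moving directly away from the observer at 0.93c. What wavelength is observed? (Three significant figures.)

1130 nm

Relativistic Doppler for wavelength: λ_obs = λ_src · √((1+β)/(1−β)).
With β = 0.93: factor = √(1.93/0.07) = 5.2509.
λ_obs = 215 × 5.2509 = 1130 nm.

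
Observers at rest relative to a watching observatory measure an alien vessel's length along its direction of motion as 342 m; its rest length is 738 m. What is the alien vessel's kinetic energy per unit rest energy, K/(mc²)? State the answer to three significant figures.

γ = L₀/L = 738/342 = 2.15789.
Since K = (γ−1)mc², K/(mc²) = 2.15789 − 1 = 1.16.

1.16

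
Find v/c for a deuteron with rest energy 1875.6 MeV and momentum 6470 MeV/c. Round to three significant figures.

pc/(mc²) = 6470/1875.6 = 3.4496 = βγ = β/√(1−β²).
So β² = x²/(1 + x²) with x = 3.4496: x² = 11.8997, β² = 11.8997/12.8997 = 0.922479, β = 0.960.

0.960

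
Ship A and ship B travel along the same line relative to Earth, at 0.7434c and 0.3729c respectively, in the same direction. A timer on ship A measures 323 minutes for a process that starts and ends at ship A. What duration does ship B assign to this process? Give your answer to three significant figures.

Transform ship A's velocity into ship B's frame: (0.7434 − 0.3729)/(1 − 0.7434·0.3729) = 0.3705/0.72278614, so the relative speed is 0.5126c.
γ for this relative speed: γ = 1/√(1 − 0.262759) = 1.1646.
Ship A's interval is proper; time dilation gives Δt_B = γΔτ = 1.1646 × 323 minutes = 376 minutes.

376 minutes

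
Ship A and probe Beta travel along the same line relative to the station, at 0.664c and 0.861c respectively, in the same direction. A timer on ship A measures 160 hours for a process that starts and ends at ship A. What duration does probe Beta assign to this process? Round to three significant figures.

180 hours

Transform ship A's velocity into probe Beta's frame: (0.664 − 0.861)/(1 − 0.664·0.861) = −0.197/0.428296, so the relative speed is 0.45996c.
At |u| = 0.45996c, γ = (1 − 0.211563)^(−1/2) = 1.1262.
The clock on ship A records proper time, so probe Beta measures Δt = γΔτ = 1.1262 × 160 = 180 hours.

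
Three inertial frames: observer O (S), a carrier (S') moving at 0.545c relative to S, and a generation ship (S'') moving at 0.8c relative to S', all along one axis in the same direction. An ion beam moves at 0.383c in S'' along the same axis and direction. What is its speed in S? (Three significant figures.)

0.971c

First combine the ion beam and generation ship (S''→S'): u₁ = (0.383 + 0.8)/(1 + 0.383×0.8) = 1.183/1.3064 = 0.90554.
Then combine with the carrier (S'→S): u = (0.90554 + 0.545)/(1 + 0.90554×0.545) = 1.45054/1.4935193 = 0.97122.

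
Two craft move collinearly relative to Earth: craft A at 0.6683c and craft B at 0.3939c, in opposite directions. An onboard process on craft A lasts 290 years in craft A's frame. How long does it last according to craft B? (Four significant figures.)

535.8 years

Transform craft A's velocity into craft B's frame: (0.6683 + 0.3939)/(1 + 0.6683·0.3939) = 1.0622/1.26324337, so the relative speed is 0.84085c.
At |u| = 0.84085c, γ = (1 − 0.707029)^(−1/2) = 1.8475.
The clock on craft A records proper time, so craft B measures Δt = γΔτ = 1.8475 × 290 = 535.8 years.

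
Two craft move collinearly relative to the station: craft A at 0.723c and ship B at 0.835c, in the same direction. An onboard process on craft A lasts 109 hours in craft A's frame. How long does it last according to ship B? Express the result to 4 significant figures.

113.6 hours

The velocity of craft A relative to ship B is (0.723 − 0.835)c / (1 − 0.723×0.835) = −0.28262c; relative speed 0.28262c.
γ for this relative speed: γ = 1/√(1 − 0.0798741) = 1.0425.
Craft A's interval is proper; time dilation gives Δt_B = γΔτ = 1.0425 × 109 hours = 113.6 hours.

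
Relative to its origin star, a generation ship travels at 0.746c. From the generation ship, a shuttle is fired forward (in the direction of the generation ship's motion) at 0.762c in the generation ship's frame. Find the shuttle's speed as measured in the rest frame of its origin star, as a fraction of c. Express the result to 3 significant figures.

0.961c

In units of c, u = (u' + v)/(1 + u'v) with u' = 0.762 and v = 0.746.
Numerator: 0.762 + 0.746 = 1.508. Denominator: 1 + (0.762)(0.746) = 1.568452.
u = 1.508/1.568452 = 0.96146, so the speed is 0.961c.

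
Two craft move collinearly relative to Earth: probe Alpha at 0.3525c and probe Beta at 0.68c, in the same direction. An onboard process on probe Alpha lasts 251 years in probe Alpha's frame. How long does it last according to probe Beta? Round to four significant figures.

Speed of probe Alpha in probe Beta's frame: u = (v_A − v_B)/(1 − v_A v_B/c²) = (0.3525 − 0.68)/(1 − 0.3525×0.68) = −0.3275/0.7603 = −0.43075; |u| = 0.43075c.
At |u| = 0.43075c, γ = (1 − 0.185546)^(−1/2) = 1.1081.
The clock on probe Alpha records proper time, so probe Beta measures Δt = γΔτ = 1.1081 × 251 = 278.1 years.

278.1 years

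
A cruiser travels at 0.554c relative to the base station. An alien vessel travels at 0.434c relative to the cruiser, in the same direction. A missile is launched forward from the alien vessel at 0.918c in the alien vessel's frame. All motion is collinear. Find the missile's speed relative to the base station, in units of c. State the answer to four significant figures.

0.9904c

Compose velocities in two stages. Stage 1 (into S'): u₁ = (0.918+0.434)/(1+0.918×0.434) = 0.96681.
Stage 2 (into S): u = (0.96681+0.554)/(1+0.96681×0.554) = 0.99036, so the speed is 0.9904c.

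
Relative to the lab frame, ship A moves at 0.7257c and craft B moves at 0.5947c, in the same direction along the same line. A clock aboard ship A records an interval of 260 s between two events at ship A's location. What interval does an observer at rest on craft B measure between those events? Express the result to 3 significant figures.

The velocity of ship A relative to craft B is (0.7257 − 0.5947)c / (1 − 0.7257×0.5947) = 0.23046c; relative speed 0.23046c.
At |u| = 0.23046c, γ = (1 − 0.0531118)^(−1/2) = 1.0277.
Ship A's interval is proper; time dilation gives Δt_B = γΔτ = 1.0277 × 260 s = 267 s.

267 s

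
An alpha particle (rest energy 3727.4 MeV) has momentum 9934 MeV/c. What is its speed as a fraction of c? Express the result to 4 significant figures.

0.9363c

pc/(mc²) = 9934/3727.4 = 2.6651 = βγ = β/√(1−β²).
So β² = x²/(1 + x²) with x = 2.6651: x² = 7.10276, β² = 7.10276/8.10276 = 0.876585, β = 0.9363.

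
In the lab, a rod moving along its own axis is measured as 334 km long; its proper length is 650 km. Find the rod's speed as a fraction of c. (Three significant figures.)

0.858c

Length contraction gives γ = L₀/L = 650/334 = 1.9461.
β = √(1 − 1/γ²) = √0.73596 = 0.858.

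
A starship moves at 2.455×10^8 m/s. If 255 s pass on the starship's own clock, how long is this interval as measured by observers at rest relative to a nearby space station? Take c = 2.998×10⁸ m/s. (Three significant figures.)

β = v/c = (2.455×10^8 m/s)/(2.998×10⁸ m/s) = 0.818879.
γ = 1/√(1 − β²) = 1/√(1 − 0.6705628) = 1/√0.3294372 = 1/0.573966 = 1.7423.
Time dilation: Δt = γ·Δτ = 1.7423 × 255 = 444 s.

444 s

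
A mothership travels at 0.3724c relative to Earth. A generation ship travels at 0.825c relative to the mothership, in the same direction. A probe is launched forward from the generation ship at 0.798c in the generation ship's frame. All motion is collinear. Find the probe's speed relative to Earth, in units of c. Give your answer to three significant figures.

0.990c

Compose velocities in two stages. Stage 1 (into S'): u₁ = (0.798+0.825)/(1+0.798×0.825) = 0.97868.
Stage 2 (into S): u = (0.97868+0.3724)/(1+0.97868×0.3724) = 0.99019, so the speed is 0.990c.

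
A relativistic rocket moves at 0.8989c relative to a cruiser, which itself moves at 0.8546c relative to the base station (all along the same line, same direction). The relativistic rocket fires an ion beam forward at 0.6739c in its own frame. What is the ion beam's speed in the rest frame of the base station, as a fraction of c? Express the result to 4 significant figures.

Apply u = (u'+v)/(1+u'v) twice. Ion beam in the cruiser frame: (0.6739+0.8989)/(1+0.6739·0.8989) = 1.5728/1.60576871 = 0.97947c.
That velocity, transformed to the rest frame of the base station: (0.97947+0.8546)/(1+0.97947·0.8546) = 1.83407/1.837055062 = 0.99838c.

0.9984c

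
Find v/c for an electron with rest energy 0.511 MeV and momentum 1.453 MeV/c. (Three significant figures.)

0.943

βγ = pc/(mc²) = 1.453/0.511 = 2.8434.
Since γ² = 1 + (βγ)² = 9.08492, γ = √9.08492 = 3.01412, and β = (βγ)/γ = 2.8434/3.01412 = 0.943.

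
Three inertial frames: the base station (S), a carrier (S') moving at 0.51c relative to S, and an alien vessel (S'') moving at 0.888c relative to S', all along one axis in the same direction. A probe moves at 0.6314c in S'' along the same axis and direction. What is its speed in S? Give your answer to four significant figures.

0.9913c

Apply u = (u'+v)/(1+u'v) twice. Probe in the carrier frame: (0.6314+0.888)/(1+0.6314·0.888) = 1.5194/1.5606832 = 0.97355c.
That velocity, transformed to the rest frame of the base station: (0.97355+0.51)/(1+0.97355·0.51) = 1.48355/1.4965105 = 0.99134c.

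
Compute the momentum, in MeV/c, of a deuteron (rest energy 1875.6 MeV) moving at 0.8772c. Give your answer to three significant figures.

With β = 0.8772, γ = 1/√(1 − 0.8772²) = 1/√0.23052016 = 2.0828.
Momentum: p = γβ·mc = 2.0828 × 0.8772 × 1875.6 MeV/c = 3430 MeV/c.

3430 MeV/c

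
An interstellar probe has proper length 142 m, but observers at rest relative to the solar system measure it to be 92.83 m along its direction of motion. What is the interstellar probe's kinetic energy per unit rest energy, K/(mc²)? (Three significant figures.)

0.530

From L = L₀/γ: γ = 142/92.83 = 1.52968.
Since K = (γ−1)mc², K/(mc²) = 1.52968 − 1 = 0.530.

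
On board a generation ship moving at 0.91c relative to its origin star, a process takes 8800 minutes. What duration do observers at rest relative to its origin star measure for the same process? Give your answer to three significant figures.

Lorentz factor: γ = (1 − 0.8281)^(−1/2) = 2.4119.
Time dilation: Δt = γ·Δτ = 2.4119 × 8800 = 21200 minutes.

21200 minutes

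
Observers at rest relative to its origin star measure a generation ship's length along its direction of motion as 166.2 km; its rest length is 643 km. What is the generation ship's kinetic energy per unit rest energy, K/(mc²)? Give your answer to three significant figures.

2.87

γ = L₀/L = 643/166.2 = 3.86883.
K/(mc²) = γ − 1 = 3.86883 − 1 = 2.87.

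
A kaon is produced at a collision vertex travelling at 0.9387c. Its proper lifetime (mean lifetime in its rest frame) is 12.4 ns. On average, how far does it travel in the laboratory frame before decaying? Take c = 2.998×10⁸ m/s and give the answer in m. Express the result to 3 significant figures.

γ = 1/√(1 − β²) = 1/√(1 − 0.88115769) = 1/√0.11884231 = 1/0.344735 = 2.9008.
Lab-frame lifetime: Δt = γτ = 2.9008 × 12.4 ns = 35.97 ns.
Distance: d = vΔt = 0.9387 × 2.998×10⁸ m/s × 3.5970×10^-8 s = 10.1 m.

10.1 m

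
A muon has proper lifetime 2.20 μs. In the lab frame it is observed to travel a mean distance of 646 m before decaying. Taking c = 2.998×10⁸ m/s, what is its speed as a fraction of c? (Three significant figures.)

Let x = d/(cτ) = 646.0 m / (2.998×10⁸ m/s × 2.200×10^-6 s) = 0.97944. Since d = βγcτ, x = βγ = β/√(1−β²).
Solving: β² = x²/(1+x²) = 0.959303/1.959303 = 0.489614, so β = 0.700.

0.700c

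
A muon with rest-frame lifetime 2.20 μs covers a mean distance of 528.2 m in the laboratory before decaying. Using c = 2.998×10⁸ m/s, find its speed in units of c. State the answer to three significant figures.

d = βγcτ ⇒ βγ = d/(cτ) = 528.2 m / (659.56 m) = 0.80084.
β = (βγ)/√(1+(βγ)²) = 0.80084/√1.641345 = 0.625.

0.625c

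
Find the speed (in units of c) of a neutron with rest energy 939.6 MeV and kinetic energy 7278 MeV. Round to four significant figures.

K = (γ−1)mc², so γ = 1 + 7278/939.6 = 8.7458.
Then v/c = √(1 − γ⁻²) = √(1 − 0.0130738) = √0.9869262 = 0.9934.

0.9934c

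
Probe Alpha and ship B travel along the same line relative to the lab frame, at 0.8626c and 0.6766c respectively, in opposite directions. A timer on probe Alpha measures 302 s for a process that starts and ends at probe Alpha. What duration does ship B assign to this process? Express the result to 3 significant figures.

Speed of probe Alpha in ship B's frame: u = (v_A + v_B)/(1 + v_A v_B/c²) = (0.8626 + 0.6766)/(1 + 0.8626×0.6766) = 1.5392/1.58363516 = 0.97194; |u| = 0.97194c.
γ for this relative speed: γ = 1/√(1 − 0.944667) = 4.2512.
The clock on probe Alpha records proper time, so ship B measures Δt = γΔτ = 4.2512 × 302 = 1280 s.

1280 s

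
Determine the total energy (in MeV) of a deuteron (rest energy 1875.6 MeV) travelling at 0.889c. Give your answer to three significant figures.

With β = 0.889, γ = 1/√(1 − 0.889²) = 1/√0.209679 = 2.1838.
Total energy: E = γmc² = 2.1838 × 1875.6 MeV = 4100 MeV.

4100 MeV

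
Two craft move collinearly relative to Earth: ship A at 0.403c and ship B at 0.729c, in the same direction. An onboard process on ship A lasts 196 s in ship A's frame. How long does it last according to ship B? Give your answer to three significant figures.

The velocity of ship A relative to ship B is (0.403 − 0.729)c / (1 − 0.403×0.729) = −0.46162c; relative speed 0.46162c.
At |u| = 0.46162c, γ = (1 − 0.213093)^(−1/2) = 1.1273.
The clock on ship A records proper time, so ship B measures Δt = γΔτ = 1.1273 × 196 = 221 s.

221 s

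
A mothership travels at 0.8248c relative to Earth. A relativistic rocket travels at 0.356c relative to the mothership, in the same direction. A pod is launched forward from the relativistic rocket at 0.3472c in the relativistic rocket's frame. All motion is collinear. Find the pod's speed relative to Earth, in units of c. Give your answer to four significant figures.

Compose velocities in two stages. Stage 1 (into S'): u₁ = (0.3472+0.356)/(1+0.3472×0.356) = 0.62584.
Stage 2 (into S): u = (0.62584+0.8248)/(1+0.62584×0.8248) = 0.95676, so the speed is 0.9568c.

0.9568c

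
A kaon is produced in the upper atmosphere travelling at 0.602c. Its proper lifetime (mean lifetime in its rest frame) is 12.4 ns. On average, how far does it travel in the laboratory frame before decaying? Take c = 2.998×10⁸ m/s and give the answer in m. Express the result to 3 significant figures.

2.80 m

β² = 0.362404, so γ = 1/√0.637596 = 1.2524.
Lab-frame lifetime: Δt = γτ = 1.2524 × 12.4 ns = 15.53 ns.
Distance: d = vΔt = 0.602 × 2.998×10⁸ m/s × 1.5530×10^-8 s = 2.80 m.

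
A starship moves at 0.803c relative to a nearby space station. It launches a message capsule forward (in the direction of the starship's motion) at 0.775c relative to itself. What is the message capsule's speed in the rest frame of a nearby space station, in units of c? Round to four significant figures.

Relativistic velocity addition: u = (u' + v)/(1 + u'v/c²), with u' = 0.775c and v = 0.803c.
Numerator: 0.775 + 0.803 = 1.578. Denominator: 1 + (0.775)(0.803) = 1.622325.
u = 1.578/1.622325 = 0.97268, so the speed is 0.9727c.

0.9727c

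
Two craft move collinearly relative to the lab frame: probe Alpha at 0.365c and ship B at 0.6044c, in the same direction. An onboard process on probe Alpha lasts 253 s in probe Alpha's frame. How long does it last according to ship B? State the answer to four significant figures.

265.9 s

The velocity of probe Alpha relative to ship B is (0.365 − 0.6044)c / (1 − 0.365×0.6044) = −0.30716c; relative speed 0.30716c.
γ for this relative speed: γ = 1/√(1 − 0.0943473) = 1.0508.
The clock on probe Alpha records proper time, so ship B measures Δt = γΔτ = 1.0508 × 253 = 265.9 s.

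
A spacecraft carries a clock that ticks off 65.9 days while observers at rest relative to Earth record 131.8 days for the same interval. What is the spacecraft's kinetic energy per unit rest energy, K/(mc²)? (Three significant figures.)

The time-dilation ratio gives γ = 131.8/65.9 = 2.
K/(mc²) = γ − 1 = 2 − 1 = 1.00.

1.00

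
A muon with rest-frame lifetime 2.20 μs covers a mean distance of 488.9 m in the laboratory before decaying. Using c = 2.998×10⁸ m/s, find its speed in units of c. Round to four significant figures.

Let x = d/(cτ) = 488.9 m / (2.998×10⁸ m/s × 2.200×10^-6 s) = 0.74125. Since d = βγcτ, x = βγ = β/√(1−β²).
Solving: β² = x²/(1+x²) = 0.549452/1.549452 = 0.354611, so β = 0.5955.

0.5955c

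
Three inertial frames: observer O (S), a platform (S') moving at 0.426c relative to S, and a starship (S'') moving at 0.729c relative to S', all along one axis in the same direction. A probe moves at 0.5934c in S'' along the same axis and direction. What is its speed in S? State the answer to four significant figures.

Apply u = (u'+v)/(1+u'v) twice. Probe in the platform frame: (0.5934+0.729)/(1+0.5934·0.729) = 1.3224/1.4325886 = 0.92308c.
That velocity, transformed to the rest frame of observer O: (0.92308+0.426)/(1+0.92308·0.426) = 1.34908/1.39323208 = 0.96831c.

0.9683c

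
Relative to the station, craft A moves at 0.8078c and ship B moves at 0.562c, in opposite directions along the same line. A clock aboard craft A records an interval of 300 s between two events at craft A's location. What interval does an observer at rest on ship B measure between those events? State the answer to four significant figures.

Transform craft A's velocity into ship B's frame: (0.8078 + 0.562)/(1 + 0.8078·0.562) = 1.3698/1.4539836, so the relative speed is 0.9421c.
γ for this relative speed: γ = 1/√(1 − 0.887552) = 2.9821.
Craft A's interval is proper; time dilation gives Δt_B = γΔτ = 2.9821 × 300 s = 894.6 s.

894.6 s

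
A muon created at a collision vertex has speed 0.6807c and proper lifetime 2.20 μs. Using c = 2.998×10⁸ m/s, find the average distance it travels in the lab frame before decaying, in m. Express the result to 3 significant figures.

613 m

γ = 1/√(1 − β²) = 1/√(1 − 0.46335249) = 1/√0.53664751 = 1/0.732562 = 1.3651.
Lab-frame lifetime: Δt = γτ = 1.3651 × 2.20 μs = 3.0032 μs.
Distance: d = vΔt = 0.6807 × 2.998×10⁸ m/s × 3.0032×10^-6 s = 613 m.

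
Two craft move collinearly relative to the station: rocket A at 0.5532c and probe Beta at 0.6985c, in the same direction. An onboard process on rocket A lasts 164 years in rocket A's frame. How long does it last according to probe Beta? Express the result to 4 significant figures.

The velocity of rocket A relative to probe Beta is (0.5532 − 0.6985)c / (1 − 0.5532×0.6985) = −0.2368c; relative speed 0.2368c.
γ for this relative speed: γ = 1/√(1 − 0.0560742) = 1.0293.
The clock on rocket A records proper time, so probe Beta measures Δt = γΔτ = 1.0293 × 164 = 168.8 years.

168.8 years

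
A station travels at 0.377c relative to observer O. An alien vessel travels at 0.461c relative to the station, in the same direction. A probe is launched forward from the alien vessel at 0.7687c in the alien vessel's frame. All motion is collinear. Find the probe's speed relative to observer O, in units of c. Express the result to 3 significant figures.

Apply u = (u'+v)/(1+u'v) twice. Probe in the station frame: (0.7687+0.461)/(1+0.7687·0.461) = 1.2297/1.3543707 = 0.90795c.
That velocity, transformed to the rest frame of observer O: (0.90795+0.377)/(1+0.90795·0.377) = 1.28495/1.34229715 = 0.95728c.

0.957c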